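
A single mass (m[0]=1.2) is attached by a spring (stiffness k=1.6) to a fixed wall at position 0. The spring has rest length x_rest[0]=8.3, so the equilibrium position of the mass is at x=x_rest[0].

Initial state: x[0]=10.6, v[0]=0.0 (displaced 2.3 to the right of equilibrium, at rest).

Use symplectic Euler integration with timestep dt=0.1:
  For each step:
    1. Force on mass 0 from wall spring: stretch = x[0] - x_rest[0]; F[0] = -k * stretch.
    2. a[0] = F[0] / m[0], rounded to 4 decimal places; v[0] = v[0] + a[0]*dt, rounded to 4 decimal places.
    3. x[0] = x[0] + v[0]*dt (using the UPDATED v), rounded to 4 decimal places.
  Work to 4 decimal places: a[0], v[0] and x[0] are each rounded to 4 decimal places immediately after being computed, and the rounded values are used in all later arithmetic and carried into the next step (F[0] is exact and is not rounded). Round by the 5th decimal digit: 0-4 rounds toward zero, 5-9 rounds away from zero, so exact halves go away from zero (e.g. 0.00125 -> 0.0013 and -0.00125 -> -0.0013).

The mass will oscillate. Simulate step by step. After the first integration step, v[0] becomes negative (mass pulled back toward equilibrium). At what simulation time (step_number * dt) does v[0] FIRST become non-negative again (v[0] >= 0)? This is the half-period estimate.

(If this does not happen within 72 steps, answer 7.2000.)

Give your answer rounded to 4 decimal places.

Step 0: x=[10.6000] v=[0.0000]
Step 1: x=[10.5693] v=[-0.3067]
Step 2: x=[10.5084] v=[-0.6093]
Step 3: x=[10.4180] v=[-0.9038]
Step 4: x=[10.2994] v=[-1.1862]
Step 5: x=[10.1541] v=[-1.4528]
Step 6: x=[9.9841] v=[-1.7000]
Step 7: x=[9.7916] v=[-1.9246]
Step 8: x=[9.5793] v=[-2.1235]
Step 9: x=[9.3499] v=[-2.2941]
Step 10: x=[9.1065] v=[-2.4341]
Step 11: x=[8.8523] v=[-2.5416]
Step 12: x=[8.5908] v=[-2.6152]
Step 13: x=[8.3254] v=[-2.6540]
Step 14: x=[8.0597] v=[-2.6574]
Step 15: x=[7.7972] v=[-2.6254]
Step 16: x=[7.5414] v=[-2.5584]
Step 17: x=[7.2957] v=[-2.4573]
Step 18: x=[7.0634] v=[-2.3234]
Step 19: x=[6.8476] v=[-2.1585]
Step 20: x=[6.6511] v=[-1.9649]
Step 21: x=[6.4766] v=[-1.7451]
Step 22: x=[6.3264] v=[-1.5020]
Step 23: x=[6.2025] v=[-1.2389]
Step 24: x=[6.1066] v=[-0.9592]
Step 25: x=[6.0399] v=[-0.6668]
Step 26: x=[6.0034] v=[-0.3655]
Step 27: x=[5.9975] v=[-0.0593]
Step 28: x=[6.0223] v=[0.2477]
First v>=0 after going negative at step 28, time=2.8000

Answer: 2.8000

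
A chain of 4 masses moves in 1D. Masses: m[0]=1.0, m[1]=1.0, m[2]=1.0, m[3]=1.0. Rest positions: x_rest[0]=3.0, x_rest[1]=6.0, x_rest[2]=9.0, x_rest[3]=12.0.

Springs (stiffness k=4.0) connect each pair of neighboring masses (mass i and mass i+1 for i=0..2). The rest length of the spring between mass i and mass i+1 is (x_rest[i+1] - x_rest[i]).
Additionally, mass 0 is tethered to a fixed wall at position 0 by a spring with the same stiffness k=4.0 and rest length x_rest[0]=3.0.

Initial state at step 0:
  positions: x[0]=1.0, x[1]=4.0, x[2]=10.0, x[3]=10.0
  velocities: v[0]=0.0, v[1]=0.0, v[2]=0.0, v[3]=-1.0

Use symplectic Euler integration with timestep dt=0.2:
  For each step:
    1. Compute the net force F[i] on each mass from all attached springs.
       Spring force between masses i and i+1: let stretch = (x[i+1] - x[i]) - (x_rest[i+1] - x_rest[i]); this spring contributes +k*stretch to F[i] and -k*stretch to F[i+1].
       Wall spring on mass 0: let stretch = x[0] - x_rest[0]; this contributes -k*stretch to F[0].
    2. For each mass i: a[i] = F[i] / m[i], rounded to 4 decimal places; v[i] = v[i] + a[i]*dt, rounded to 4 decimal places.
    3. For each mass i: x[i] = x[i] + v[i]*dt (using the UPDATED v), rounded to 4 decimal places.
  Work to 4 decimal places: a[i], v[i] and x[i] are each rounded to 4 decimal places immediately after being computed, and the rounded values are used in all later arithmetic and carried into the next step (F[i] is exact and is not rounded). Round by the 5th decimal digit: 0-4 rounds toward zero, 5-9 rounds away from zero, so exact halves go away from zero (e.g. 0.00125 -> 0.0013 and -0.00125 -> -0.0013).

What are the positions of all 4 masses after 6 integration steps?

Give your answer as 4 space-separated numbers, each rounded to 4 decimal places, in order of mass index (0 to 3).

Step 0: x=[1.0000 4.0000 10.0000 10.0000] v=[0.0000 0.0000 0.0000 -1.0000]
Step 1: x=[1.3200 4.4800 9.0400 10.2800] v=[1.6000 2.4000 -4.8000 1.4000]
Step 2: x=[1.9344 5.1840 7.5488 10.8416] v=[3.0720 3.5200 -7.4560 2.8080]
Step 3: x=[2.7592 5.7464 6.2061 11.3564] v=[4.1242 2.8122 -6.7136 2.5738]
Step 4: x=[3.6205 5.9044 5.6139 11.5271] v=[4.3066 0.7902 -2.9611 0.8536]
Step 5: x=[4.2680 5.6505 6.0143 11.2317] v=[3.2373 -1.2693 2.0019 -1.4770]
Step 6: x=[4.4538 5.2336 7.1913 10.5815] v=[0.9289 -2.0843 5.8848 -3.2509]

Answer: 4.4538 5.2336 7.1913 10.5815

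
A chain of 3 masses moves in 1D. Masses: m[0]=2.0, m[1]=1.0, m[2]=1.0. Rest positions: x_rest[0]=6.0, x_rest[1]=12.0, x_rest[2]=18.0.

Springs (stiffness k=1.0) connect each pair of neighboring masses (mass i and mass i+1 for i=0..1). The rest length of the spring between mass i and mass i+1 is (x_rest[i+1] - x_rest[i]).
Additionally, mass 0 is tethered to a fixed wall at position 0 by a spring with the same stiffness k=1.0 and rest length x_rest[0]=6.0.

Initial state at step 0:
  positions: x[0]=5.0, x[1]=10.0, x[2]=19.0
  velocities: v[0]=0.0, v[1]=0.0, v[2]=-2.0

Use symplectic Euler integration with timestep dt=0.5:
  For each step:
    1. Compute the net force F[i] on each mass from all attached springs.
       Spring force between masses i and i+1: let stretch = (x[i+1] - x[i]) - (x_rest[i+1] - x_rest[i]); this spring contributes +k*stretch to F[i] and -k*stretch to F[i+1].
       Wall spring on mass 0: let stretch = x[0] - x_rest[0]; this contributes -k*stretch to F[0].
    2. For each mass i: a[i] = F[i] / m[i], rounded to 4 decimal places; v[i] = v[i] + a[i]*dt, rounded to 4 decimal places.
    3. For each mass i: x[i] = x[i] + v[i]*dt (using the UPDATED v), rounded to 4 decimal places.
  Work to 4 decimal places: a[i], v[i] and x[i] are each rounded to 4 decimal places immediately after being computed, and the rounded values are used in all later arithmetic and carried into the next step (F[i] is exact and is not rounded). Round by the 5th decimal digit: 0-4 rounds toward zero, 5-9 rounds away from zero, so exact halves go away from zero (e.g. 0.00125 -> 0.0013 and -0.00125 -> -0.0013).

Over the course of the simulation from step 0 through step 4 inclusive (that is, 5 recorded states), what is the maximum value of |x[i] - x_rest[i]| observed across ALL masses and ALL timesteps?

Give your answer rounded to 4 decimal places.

Step 0: x=[5.0000 10.0000 19.0000] v=[0.0000 0.0000 -2.0000]
Step 1: x=[5.0000 11.0000 17.2500] v=[0.0000 2.0000 -3.5000]
Step 2: x=[5.1250 12.0625 15.4375] v=[0.2500 2.1250 -3.6250]
Step 3: x=[5.4766 12.2344 14.2813] v=[0.7032 0.3438 -2.3125]
Step 4: x=[5.9884 11.2286 14.1133] v=[1.0235 -2.0117 -0.3360]
Max displacement = 3.8867

Answer: 3.8867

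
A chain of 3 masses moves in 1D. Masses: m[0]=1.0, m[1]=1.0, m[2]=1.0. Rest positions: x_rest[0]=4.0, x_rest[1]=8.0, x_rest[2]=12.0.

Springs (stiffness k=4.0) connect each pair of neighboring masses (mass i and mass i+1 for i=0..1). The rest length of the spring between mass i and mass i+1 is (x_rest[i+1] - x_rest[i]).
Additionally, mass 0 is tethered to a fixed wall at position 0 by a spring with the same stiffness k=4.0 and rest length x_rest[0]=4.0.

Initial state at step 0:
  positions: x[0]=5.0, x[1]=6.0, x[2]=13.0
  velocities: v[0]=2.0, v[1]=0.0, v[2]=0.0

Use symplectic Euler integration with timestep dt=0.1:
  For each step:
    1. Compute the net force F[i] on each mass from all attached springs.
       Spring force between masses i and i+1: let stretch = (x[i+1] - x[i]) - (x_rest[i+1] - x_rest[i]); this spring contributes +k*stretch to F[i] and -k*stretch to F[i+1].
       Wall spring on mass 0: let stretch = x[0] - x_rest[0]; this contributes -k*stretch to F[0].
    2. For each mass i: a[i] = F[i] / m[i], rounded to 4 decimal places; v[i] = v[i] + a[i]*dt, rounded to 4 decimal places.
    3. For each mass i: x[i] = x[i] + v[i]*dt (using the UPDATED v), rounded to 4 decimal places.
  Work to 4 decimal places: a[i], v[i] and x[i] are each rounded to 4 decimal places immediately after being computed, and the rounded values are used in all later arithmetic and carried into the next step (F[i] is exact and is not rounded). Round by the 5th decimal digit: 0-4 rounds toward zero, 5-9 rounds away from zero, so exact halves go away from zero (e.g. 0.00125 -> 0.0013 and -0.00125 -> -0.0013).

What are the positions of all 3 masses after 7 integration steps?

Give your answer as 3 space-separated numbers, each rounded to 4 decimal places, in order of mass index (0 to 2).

Answer: 3.4581 9.9374 11.1469

Derivation:
Step 0: x=[5.0000 6.0000 13.0000] v=[2.0000 0.0000 0.0000]
Step 1: x=[5.0400 6.2400 12.8800] v=[0.4000 2.4000 -1.2000]
Step 2: x=[4.9264 6.6976 12.6544] v=[-1.1360 4.5760 -2.2560]
Step 3: x=[4.6866 7.3226 12.3505] v=[-2.3981 6.2502 -3.0387]
Step 4: x=[4.3648 8.0433 12.0055] v=[-3.2183 7.2070 -3.4499]
Step 5: x=[4.0155 8.7754 11.6620] v=[-3.4928 7.3205 -3.4348]
Step 6: x=[3.6960 9.4325 11.3631] v=[-3.1950 6.5712 -2.9894]
Step 7: x=[3.4581 9.9374 11.1469] v=[-2.3788 5.0488 -2.1616]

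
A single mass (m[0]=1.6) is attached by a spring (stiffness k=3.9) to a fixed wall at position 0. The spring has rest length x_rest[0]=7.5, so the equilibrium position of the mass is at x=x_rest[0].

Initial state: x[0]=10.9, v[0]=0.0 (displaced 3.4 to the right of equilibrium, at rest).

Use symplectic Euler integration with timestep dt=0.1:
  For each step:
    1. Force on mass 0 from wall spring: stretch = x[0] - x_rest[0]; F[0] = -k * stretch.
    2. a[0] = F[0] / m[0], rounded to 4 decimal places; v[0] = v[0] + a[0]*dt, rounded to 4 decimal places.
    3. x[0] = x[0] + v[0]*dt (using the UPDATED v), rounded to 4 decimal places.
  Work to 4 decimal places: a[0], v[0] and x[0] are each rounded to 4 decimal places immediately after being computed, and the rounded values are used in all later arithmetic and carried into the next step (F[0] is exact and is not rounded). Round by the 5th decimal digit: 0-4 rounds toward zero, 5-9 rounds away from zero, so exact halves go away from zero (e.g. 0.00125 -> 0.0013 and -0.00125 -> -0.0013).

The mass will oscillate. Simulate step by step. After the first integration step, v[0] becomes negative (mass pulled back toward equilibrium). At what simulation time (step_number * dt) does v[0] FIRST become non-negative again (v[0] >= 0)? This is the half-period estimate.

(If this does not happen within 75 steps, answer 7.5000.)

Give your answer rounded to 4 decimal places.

Step 0: x=[10.9000] v=[0.0000]
Step 1: x=[10.8171] v=[-0.8288]
Step 2: x=[10.6534] v=[-1.6373]
Step 3: x=[10.4128] v=[-2.4059]
Step 4: x=[10.1012] v=[-3.1159]
Step 5: x=[9.7262] v=[-3.7499]
Step 6: x=[9.2970] v=[-4.2925]
Step 7: x=[8.8240] v=[-4.7305]
Step 8: x=[8.3187] v=[-5.0532]
Step 9: x=[7.7934] v=[-5.2528]
Step 10: x=[7.2610] v=[-5.3243]
Step 11: x=[6.7344] v=[-5.2660]
Step 12: x=[6.2265] v=[-5.0794]
Step 13: x=[5.7496] v=[-4.7690]
Step 14: x=[5.3154] v=[-4.3423]
Step 15: x=[4.9344] v=[-3.8098]
Step 16: x=[4.6160] v=[-3.1844]
Step 17: x=[4.3679] v=[-2.4814]
Step 18: x=[4.1961] v=[-1.7180]
Step 19: x=[4.1048] v=[-0.9127]
Step 20: x=[4.0963] v=[-0.0851]
Step 21: x=[4.1708] v=[0.7446]
First v>=0 after going negative at step 21, time=2.1000

Answer: 2.1000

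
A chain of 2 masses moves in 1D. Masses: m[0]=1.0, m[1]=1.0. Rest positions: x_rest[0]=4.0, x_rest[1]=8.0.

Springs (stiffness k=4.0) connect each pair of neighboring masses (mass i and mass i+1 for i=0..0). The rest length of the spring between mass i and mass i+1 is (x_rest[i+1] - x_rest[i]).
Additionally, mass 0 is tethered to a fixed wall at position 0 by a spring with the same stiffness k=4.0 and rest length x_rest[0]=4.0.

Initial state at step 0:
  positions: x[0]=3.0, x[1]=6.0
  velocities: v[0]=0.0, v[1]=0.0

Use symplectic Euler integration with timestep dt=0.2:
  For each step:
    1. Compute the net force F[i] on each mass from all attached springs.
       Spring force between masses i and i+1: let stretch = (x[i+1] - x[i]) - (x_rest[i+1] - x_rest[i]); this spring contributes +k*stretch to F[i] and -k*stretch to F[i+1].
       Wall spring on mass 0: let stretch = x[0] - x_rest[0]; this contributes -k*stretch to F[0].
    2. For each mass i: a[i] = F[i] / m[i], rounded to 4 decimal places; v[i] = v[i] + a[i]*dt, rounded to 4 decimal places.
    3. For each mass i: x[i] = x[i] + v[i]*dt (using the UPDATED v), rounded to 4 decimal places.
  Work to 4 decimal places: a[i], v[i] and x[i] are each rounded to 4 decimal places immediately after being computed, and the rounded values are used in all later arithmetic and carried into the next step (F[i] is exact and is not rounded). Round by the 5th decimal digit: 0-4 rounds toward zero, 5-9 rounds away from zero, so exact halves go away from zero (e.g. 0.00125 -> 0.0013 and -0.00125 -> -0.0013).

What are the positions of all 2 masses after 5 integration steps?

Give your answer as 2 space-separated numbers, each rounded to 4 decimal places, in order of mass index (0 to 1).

Answer: 3.5969 7.7053

Derivation:
Step 0: x=[3.0000 6.0000] v=[0.0000 0.0000]
Step 1: x=[3.0000 6.1600] v=[0.0000 0.8000]
Step 2: x=[3.0256 6.4544] v=[0.1280 1.4720]
Step 3: x=[3.1157 6.8402] v=[0.4506 1.9290]
Step 4: x=[3.3032 7.2701] v=[0.9376 2.1494]
Step 5: x=[3.5969 7.7053] v=[1.4686 2.1759]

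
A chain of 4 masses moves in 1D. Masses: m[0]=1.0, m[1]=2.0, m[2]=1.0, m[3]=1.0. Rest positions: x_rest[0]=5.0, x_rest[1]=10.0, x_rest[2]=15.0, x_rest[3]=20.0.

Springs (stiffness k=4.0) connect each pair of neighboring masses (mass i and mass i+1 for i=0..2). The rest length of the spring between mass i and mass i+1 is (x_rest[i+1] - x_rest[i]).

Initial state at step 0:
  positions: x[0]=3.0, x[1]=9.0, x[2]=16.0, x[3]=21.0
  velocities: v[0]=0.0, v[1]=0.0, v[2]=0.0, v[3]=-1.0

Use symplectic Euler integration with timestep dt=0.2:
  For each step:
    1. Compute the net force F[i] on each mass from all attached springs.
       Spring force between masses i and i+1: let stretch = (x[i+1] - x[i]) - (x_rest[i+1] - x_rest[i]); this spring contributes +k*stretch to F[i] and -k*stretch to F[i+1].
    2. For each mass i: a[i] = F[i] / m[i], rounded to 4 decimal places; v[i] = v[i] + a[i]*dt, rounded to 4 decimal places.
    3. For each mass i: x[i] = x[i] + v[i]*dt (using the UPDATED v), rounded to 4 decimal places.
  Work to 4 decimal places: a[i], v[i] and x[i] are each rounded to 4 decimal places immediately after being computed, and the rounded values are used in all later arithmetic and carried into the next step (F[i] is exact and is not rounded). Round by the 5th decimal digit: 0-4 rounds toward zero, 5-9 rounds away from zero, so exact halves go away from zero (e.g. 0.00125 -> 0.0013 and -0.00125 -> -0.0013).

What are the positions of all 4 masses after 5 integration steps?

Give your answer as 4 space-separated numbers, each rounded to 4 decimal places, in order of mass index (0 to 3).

Answer: 4.9111 9.5549 13.6734 19.3058

Derivation:
Step 0: x=[3.0000 9.0000 16.0000 21.0000] v=[0.0000 0.0000 0.0000 -1.0000]
Step 1: x=[3.1600 9.0800 15.6800 20.8000] v=[0.8000 0.4000 -1.6000 -1.0000]
Step 2: x=[3.4672 9.2144 15.1232 20.5808] v=[1.5360 0.6720 -2.7840 -1.0960]
Step 3: x=[3.8940 9.3617 14.4942 20.2884] v=[2.1338 0.7366 -3.1450 -1.4621]
Step 4: x=[4.3956 9.4822 13.9711 19.8689] v=[2.5080 0.6025 -2.6156 -2.0975]
Step 5: x=[4.9111 9.5549 13.6734 19.3058] v=[2.5773 0.3634 -1.4885 -2.8157]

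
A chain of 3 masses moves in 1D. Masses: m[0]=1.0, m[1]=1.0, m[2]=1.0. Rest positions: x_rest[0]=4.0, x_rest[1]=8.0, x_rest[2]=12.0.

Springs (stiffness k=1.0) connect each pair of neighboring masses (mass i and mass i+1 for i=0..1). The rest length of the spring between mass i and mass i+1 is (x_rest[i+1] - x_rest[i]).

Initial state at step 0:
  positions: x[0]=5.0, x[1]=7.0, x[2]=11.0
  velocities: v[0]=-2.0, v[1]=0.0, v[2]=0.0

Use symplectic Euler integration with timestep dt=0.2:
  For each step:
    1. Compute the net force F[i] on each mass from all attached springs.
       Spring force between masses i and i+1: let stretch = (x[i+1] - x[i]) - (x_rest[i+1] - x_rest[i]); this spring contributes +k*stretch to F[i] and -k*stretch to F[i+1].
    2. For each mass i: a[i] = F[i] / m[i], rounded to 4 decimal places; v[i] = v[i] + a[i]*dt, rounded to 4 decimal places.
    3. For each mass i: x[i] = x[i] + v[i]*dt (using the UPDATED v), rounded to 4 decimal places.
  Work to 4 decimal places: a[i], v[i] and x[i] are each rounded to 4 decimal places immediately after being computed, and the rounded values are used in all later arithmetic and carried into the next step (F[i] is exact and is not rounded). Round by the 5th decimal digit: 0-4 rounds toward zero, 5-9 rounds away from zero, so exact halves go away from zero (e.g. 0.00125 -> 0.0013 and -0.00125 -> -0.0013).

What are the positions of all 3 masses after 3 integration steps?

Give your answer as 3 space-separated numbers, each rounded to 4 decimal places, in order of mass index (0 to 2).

Step 0: x=[5.0000 7.0000 11.0000] v=[-2.0000 0.0000 0.0000]
Step 1: x=[4.5200 7.0800 11.0000] v=[-2.4000 0.4000 0.0000]
Step 2: x=[3.9824 7.2144 11.0032] v=[-2.6880 0.6720 0.0160]
Step 3: x=[3.4141 7.3711 11.0148] v=[-2.8416 0.7834 0.0582]

Answer: 3.4141 7.3711 11.0148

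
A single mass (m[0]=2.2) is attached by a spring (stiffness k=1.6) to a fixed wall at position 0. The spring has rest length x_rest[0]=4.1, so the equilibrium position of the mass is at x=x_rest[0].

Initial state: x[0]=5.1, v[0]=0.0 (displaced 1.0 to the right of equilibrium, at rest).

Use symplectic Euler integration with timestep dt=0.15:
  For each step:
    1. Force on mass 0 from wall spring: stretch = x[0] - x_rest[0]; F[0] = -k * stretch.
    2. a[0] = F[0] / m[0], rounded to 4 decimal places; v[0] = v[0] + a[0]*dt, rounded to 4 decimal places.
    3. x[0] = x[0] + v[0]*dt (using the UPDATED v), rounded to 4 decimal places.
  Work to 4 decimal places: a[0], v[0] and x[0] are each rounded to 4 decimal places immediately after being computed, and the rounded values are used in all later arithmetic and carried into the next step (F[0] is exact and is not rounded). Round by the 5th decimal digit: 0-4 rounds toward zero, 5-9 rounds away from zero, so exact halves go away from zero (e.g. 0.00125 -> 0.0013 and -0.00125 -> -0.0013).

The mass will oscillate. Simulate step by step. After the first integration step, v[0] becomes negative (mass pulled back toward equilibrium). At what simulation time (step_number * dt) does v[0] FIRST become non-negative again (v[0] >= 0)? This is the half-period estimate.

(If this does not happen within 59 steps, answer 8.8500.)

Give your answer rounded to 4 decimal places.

Answer: 3.7500

Derivation:
Step 0: x=[5.1000] v=[0.0000]
Step 1: x=[5.0836] v=[-0.1091]
Step 2: x=[5.0511] v=[-0.2164]
Step 3: x=[5.0031] v=[-0.3202]
Step 4: x=[4.9403] v=[-0.4187]
Step 5: x=[4.8637] v=[-0.5104]
Step 6: x=[4.7746] v=[-0.5937]
Step 7: x=[4.6745] v=[-0.6673]
Step 8: x=[4.5650] v=[-0.7300]
Step 9: x=[4.4479] v=[-0.7807]
Step 10: x=[4.3251] v=[-0.8187]
Step 11: x=[4.1986] v=[-0.8433]
Step 12: x=[4.0705] v=[-0.8541]
Step 13: x=[3.9429] v=[-0.8509]
Step 14: x=[3.8178] v=[-0.8338]
Step 15: x=[3.6974] v=[-0.8030]
Step 16: x=[3.5835] v=[-0.7591]
Step 17: x=[3.4781] v=[-0.7028]
Step 18: x=[3.3829] v=[-0.6350]
Step 19: x=[3.2994] v=[-0.5568]
Step 20: x=[3.2290] v=[-0.4695]
Step 21: x=[3.1728] v=[-0.3745]
Step 22: x=[3.1318] v=[-0.2734]
Step 23: x=[3.1066] v=[-0.1678]
Step 24: x=[3.0977] v=[-0.0594]
Step 25: x=[3.1052] v=[0.0499]
First v>=0 after going negative at step 25, time=3.7500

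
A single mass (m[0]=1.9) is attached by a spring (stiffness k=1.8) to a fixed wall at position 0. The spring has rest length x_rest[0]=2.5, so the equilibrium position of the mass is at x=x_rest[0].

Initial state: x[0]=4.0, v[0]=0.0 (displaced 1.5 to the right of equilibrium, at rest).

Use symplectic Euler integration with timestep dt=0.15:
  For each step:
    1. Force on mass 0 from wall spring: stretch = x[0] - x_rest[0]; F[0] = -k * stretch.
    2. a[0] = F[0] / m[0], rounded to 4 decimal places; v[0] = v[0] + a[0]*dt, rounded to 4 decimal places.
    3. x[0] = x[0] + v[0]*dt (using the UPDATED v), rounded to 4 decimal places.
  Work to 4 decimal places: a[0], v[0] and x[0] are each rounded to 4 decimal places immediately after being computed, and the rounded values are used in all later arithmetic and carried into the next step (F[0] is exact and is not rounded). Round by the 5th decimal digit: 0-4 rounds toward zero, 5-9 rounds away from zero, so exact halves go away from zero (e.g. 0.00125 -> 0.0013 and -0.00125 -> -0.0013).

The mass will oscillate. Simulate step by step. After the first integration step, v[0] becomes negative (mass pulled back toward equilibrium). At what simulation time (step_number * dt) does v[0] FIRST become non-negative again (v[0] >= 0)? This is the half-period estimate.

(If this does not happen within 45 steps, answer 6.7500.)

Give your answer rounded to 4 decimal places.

Step 0: x=[4.0000] v=[0.0000]
Step 1: x=[3.9680] v=[-0.2132]
Step 2: x=[3.9047] v=[-0.4218]
Step 3: x=[3.8115] v=[-0.6214]
Step 4: x=[3.6903] v=[-0.8078]
Step 5: x=[3.5438] v=[-0.9770]
Step 6: x=[3.3750] v=[-1.1253]
Step 7: x=[3.1876] v=[-1.2496]
Step 8: x=[2.9855] v=[-1.3473]
Step 9: x=[2.7731] v=[-1.4163]
Step 10: x=[2.5548] v=[-1.4551]
Step 11: x=[2.3354] v=[-1.4629]
Step 12: x=[2.1195] v=[-1.4395]
Step 13: x=[1.9117] v=[-1.3854]
Step 14: x=[1.7164] v=[-1.3018]
Step 15: x=[1.5378] v=[-1.1904]
Step 16: x=[1.3797] v=[-1.0537]
Step 17: x=[1.2455] v=[-0.8945]
Step 18: x=[1.1381] v=[-0.7162]
Step 19: x=[1.0597] v=[-0.5227]
Step 20: x=[1.0120] v=[-0.3180]
Step 21: x=[0.9960] v=[-0.1065]
Step 22: x=[1.0121] v=[0.1072]
First v>=0 after going negative at step 22, time=3.3000

Answer: 3.3000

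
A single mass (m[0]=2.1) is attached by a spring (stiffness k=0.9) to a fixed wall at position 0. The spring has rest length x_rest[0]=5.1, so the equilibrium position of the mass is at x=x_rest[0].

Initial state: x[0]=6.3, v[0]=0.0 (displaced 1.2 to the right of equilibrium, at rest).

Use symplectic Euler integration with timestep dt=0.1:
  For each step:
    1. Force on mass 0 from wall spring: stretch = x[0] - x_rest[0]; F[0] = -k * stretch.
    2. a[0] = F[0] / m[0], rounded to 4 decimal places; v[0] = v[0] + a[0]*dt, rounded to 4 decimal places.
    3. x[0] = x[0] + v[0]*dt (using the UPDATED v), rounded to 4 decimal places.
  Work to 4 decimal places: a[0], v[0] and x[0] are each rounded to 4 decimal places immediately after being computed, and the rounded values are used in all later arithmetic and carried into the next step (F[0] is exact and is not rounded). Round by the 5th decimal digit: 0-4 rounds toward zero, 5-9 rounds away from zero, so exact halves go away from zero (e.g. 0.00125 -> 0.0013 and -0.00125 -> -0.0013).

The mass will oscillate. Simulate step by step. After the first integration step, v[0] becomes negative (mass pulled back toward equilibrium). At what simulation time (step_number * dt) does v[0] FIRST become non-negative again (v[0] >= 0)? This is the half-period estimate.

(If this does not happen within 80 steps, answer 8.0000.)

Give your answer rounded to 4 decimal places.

Answer: 4.8000

Derivation:
Step 0: x=[6.3000] v=[0.0000]
Step 1: x=[6.2949] v=[-0.0514]
Step 2: x=[6.2846] v=[-0.1026]
Step 3: x=[6.2693] v=[-0.1534]
Step 4: x=[6.2490] v=[-0.2035]
Step 5: x=[6.2237] v=[-0.2527]
Step 6: x=[6.1936] v=[-0.3009]
Step 7: x=[6.1588] v=[-0.3478]
Step 8: x=[6.1195] v=[-0.3932]
Step 9: x=[6.0758] v=[-0.4369]
Step 10: x=[6.0279] v=[-0.4787]
Step 11: x=[5.9761] v=[-0.5185]
Step 12: x=[5.9205] v=[-0.5561]
Step 13: x=[5.8614] v=[-0.5913]
Step 14: x=[5.7990] v=[-0.6239]
Step 15: x=[5.7336] v=[-0.6539]
Step 16: x=[5.6655] v=[-0.6811]
Step 17: x=[5.5950] v=[-0.7053]
Step 18: x=[5.5224] v=[-0.7265]
Step 19: x=[5.4479] v=[-0.7446]
Step 20: x=[5.3720] v=[-0.7595]
Step 21: x=[5.2949] v=[-0.7712]
Step 22: x=[5.2169] v=[-0.7796]
Step 23: x=[5.1384] v=[-0.7846]
Step 24: x=[5.0598] v=[-0.7863]
Step 25: x=[4.9813] v=[-0.7846]
Step 26: x=[4.9034] v=[-0.7795]
Step 27: x=[4.8263] v=[-0.7711]
Step 28: x=[4.7504] v=[-0.7594]
Step 29: x=[4.6760] v=[-0.7444]
Step 30: x=[4.6034] v=[-0.7262]
Step 31: x=[4.5329] v=[-0.7049]
Step 32: x=[4.4648] v=[-0.6806]
Step 33: x=[4.3995] v=[-0.6534]
Step 34: x=[4.3372] v=[-0.6234]
Step 35: x=[4.2781] v=[-0.5907]
Step 36: x=[4.2226] v=[-0.5555]
Step 37: x=[4.1708] v=[-0.5179]
Step 38: x=[4.1230] v=[-0.4781]
Step 39: x=[4.0794] v=[-0.4362]
Step 40: x=[4.0402] v=[-0.3925]
Step 41: x=[4.0055] v=[-0.3471]
Step 42: x=[3.9755] v=[-0.3002]
Step 43: x=[3.9503] v=[-0.2520]
Step 44: x=[3.9300] v=[-0.2027]
Step 45: x=[3.9147] v=[-0.1526]
Step 46: x=[3.9045] v=[-0.1018]
Step 47: x=[3.8994] v=[-0.0506]
Step 48: x=[3.8995] v=[0.0009]
First v>=0 after going negative at step 48, time=4.8000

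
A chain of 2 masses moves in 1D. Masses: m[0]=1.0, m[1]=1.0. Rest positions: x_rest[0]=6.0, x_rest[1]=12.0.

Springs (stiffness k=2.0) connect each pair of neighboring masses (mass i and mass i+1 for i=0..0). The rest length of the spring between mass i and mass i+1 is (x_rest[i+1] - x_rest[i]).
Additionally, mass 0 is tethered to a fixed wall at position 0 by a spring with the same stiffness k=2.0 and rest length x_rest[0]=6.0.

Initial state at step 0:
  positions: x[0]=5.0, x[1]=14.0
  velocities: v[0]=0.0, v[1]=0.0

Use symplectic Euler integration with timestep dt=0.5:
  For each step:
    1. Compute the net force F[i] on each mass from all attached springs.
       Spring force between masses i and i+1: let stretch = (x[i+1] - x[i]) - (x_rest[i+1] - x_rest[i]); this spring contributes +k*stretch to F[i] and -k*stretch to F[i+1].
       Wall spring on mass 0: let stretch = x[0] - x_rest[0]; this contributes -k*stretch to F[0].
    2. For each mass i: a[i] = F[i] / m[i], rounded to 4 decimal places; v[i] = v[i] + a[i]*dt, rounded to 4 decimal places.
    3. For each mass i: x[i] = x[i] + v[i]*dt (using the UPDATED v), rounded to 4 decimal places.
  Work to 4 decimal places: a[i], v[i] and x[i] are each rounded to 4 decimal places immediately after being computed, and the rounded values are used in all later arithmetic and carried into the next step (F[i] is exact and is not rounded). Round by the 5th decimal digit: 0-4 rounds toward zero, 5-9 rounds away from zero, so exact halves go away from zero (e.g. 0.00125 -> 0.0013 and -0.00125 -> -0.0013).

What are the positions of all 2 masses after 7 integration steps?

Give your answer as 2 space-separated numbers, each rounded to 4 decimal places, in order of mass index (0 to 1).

Step 0: x=[5.0000 14.0000] v=[0.0000 0.0000]
Step 1: x=[7.0000 12.5000] v=[4.0000 -3.0000]
Step 2: x=[8.2500 11.2500] v=[2.5000 -2.5000]
Step 3: x=[6.8750 11.5000] v=[-2.7500 0.5000]
Step 4: x=[4.3750 12.4375] v=[-5.0000 1.8750]
Step 5: x=[3.7188 12.3438] v=[-1.3125 -0.1875]
Step 6: x=[5.5157 10.9376] v=[3.5937 -2.8125]
Step 7: x=[7.2657 9.8204] v=[3.4999 -2.2344]

Answer: 7.2657 9.8204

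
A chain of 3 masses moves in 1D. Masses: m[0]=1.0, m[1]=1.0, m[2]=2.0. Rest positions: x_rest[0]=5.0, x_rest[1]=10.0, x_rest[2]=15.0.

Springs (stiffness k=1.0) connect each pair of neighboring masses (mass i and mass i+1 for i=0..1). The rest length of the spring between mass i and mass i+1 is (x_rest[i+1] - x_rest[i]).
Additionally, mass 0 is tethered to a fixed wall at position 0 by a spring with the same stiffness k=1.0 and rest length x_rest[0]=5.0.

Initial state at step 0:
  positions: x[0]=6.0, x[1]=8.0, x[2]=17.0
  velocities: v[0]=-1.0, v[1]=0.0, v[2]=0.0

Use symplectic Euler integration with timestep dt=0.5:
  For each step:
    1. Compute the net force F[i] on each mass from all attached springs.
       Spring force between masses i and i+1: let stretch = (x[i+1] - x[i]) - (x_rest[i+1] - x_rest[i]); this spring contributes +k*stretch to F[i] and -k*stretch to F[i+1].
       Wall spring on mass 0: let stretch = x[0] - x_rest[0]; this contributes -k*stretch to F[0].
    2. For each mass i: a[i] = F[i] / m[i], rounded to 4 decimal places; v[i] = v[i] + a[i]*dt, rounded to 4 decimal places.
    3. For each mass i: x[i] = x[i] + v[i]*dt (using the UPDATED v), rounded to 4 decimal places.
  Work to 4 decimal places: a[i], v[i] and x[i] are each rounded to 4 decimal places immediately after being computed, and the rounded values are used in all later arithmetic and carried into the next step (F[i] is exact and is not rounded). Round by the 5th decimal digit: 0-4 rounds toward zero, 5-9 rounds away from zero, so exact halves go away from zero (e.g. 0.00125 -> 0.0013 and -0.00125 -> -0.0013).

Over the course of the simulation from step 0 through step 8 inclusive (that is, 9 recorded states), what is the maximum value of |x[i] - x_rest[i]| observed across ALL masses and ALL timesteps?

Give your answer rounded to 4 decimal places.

Step 0: x=[6.0000 8.0000 17.0000] v=[-1.0000 0.0000 0.0000]
Step 1: x=[4.5000 9.7500 16.5000] v=[-3.0000 3.5000 -1.0000]
Step 2: x=[3.1875 11.8750 15.7813] v=[-2.6250 4.2500 -1.4375]
Step 3: x=[3.2500 12.8047 15.1993] v=[0.1250 1.8594 -1.1641]
Step 4: x=[4.8887 11.9444 14.9429] v=[3.2774 -1.7207 -0.5128]
Step 5: x=[7.0692 10.0698 14.9367] v=[4.3609 -3.7493 -0.0124]
Step 6: x=[8.2325 8.6617 14.9472] v=[2.3266 -2.8162 0.0209]
Step 7: x=[7.4450 8.7177 14.7970] v=[-1.5751 0.1120 -0.3005]
Step 8: x=[5.1144 9.9754 14.5118] v=[-4.6613 2.5153 -0.5704]
Max displacement = 3.2325

Answer: 3.2325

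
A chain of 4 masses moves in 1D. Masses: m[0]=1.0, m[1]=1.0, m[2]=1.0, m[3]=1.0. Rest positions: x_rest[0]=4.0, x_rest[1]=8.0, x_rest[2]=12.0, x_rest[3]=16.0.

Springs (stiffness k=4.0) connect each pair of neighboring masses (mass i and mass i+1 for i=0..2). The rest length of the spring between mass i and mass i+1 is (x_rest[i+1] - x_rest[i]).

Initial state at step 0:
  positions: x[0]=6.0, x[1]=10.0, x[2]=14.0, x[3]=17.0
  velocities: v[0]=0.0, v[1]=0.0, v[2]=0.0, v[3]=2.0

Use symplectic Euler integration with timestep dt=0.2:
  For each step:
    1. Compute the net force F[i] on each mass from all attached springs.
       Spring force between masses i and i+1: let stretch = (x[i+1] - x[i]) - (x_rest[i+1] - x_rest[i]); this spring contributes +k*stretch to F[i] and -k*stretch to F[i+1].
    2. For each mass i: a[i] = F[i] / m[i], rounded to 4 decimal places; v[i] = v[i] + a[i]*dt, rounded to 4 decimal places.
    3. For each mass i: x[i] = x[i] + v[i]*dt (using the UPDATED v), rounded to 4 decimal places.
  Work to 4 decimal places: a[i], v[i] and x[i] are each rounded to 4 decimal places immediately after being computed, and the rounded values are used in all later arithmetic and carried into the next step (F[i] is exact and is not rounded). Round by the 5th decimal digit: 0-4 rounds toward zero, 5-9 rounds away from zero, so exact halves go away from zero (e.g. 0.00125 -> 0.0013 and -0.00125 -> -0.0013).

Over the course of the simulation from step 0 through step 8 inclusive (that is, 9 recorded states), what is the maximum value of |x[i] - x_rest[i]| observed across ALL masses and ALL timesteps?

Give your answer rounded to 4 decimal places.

Answer: 3.2882

Derivation:
Step 0: x=[6.0000 10.0000 14.0000 17.0000] v=[0.0000 0.0000 0.0000 2.0000]
Step 1: x=[6.0000 10.0000 13.8400 17.5600] v=[0.0000 0.0000 -0.8000 2.8000]
Step 2: x=[6.0000 9.9744 13.6608 18.1648] v=[0.0000 -0.1280 -0.8960 3.0240]
Step 3: x=[5.9959 9.9027 13.6124 18.6890] v=[-0.0205 -0.3584 -0.2419 2.6208]
Step 4: x=[5.9769 9.7995 13.7827 19.0409] v=[-0.0951 -0.5161 0.8516 1.7595]
Step 5: x=[5.9295 9.7220 14.1570 19.1915] v=[-0.2370 -0.3876 1.8716 0.7529]
Step 6: x=[5.8489 9.7473 14.6272 19.1766] v=[-0.4030 0.1264 2.3512 -0.0747]
Step 7: x=[5.7520 9.9296 15.0446 19.0738] v=[-0.4843 0.9116 2.0868 -0.5142]
Step 8: x=[5.6836 10.2619 15.2882 18.9663] v=[-0.3422 1.6615 1.2182 -0.5376]
Max displacement = 3.2882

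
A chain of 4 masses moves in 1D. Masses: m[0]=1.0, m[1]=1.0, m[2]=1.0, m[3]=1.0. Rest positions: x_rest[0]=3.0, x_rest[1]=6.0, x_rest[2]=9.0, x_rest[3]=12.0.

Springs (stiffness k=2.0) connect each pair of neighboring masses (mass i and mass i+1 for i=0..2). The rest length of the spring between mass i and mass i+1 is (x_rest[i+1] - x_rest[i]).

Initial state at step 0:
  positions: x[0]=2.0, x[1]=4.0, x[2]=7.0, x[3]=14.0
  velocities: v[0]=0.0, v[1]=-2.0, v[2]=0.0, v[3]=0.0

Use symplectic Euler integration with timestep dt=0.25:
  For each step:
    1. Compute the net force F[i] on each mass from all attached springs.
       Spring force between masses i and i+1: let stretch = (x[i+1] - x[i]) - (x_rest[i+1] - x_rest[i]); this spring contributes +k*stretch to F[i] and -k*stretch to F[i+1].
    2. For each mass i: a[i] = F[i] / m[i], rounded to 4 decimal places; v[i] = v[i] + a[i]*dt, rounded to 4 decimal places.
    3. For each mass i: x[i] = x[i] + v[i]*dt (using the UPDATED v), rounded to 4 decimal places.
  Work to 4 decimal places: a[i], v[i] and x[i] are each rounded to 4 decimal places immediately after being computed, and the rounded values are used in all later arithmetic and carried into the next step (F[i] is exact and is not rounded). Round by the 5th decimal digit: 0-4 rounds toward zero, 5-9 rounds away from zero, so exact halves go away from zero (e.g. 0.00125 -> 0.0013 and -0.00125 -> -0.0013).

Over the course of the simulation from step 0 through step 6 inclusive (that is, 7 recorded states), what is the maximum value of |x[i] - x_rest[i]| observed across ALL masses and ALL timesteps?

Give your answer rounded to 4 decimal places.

Step 0: x=[2.0000 4.0000 7.0000 14.0000] v=[0.0000 -2.0000 0.0000 0.0000]
Step 1: x=[1.8750 3.6250 7.5000 13.5000] v=[-0.5000 -1.5000 2.0000 -2.0000]
Step 2: x=[1.5938 3.5156 8.2656 12.6250] v=[-1.1250 -0.4375 3.0625 -3.5000]
Step 3: x=[1.1778 3.7598 8.9824 11.5801] v=[-1.6641 0.9766 2.8672 -4.1797]
Step 4: x=[0.7095 4.3340 9.3711 10.5855] v=[-1.8731 2.2969 1.5548 -3.9786]
Step 5: x=[0.3193 5.0848 9.2820 9.8141] v=[-1.5609 3.0032 -0.3566 -3.0858]
Step 6: x=[0.1498 5.7646 8.7347 9.3511] v=[-0.6782 2.7191 -2.1892 -1.8519]
Max displacement = 2.8502

Answer: 2.8502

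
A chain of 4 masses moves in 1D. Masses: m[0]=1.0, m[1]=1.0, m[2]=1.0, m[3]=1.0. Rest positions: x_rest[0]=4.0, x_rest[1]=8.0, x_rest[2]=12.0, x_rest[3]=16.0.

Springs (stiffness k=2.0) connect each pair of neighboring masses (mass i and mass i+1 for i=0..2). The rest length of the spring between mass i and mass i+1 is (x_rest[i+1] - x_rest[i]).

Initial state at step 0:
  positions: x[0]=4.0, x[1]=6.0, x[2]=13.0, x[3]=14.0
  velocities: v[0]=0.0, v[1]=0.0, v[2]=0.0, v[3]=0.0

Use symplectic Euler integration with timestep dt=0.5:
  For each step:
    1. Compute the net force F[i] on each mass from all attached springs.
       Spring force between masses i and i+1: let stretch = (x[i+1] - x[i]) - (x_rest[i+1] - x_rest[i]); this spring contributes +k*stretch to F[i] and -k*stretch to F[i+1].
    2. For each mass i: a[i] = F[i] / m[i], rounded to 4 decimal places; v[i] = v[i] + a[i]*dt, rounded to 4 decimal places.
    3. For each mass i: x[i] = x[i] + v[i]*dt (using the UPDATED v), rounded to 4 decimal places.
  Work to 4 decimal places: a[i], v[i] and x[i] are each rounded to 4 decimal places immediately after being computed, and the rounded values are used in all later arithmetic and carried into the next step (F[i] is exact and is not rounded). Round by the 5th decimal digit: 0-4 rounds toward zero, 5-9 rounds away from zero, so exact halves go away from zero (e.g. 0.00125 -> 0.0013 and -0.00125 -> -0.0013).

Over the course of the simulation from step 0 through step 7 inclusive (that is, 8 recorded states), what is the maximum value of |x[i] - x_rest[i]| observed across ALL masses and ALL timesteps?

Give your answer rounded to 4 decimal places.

Answer: 3.0000

Derivation:
Step 0: x=[4.0000 6.0000 13.0000 14.0000] v=[0.0000 0.0000 0.0000 0.0000]
Step 1: x=[3.0000 8.5000 10.0000 15.5000] v=[-2.0000 5.0000 -6.0000 3.0000]
Step 2: x=[2.7500 9.0000 9.0000 16.2500] v=[-0.5000 1.0000 -2.0000 1.5000]
Step 3: x=[3.6250 6.3750 11.6250 15.3750] v=[1.7500 -5.2500 5.2500 -1.7500]
Step 4: x=[3.8750 5.0000 13.5000 14.6250] v=[0.5000 -2.7500 3.7500 -1.5000]
Step 5: x=[2.6875 7.3125 11.6875 15.3125] v=[-2.3750 4.6250 -3.6250 1.3750]
Step 6: x=[1.8125 9.5000 9.5000 16.1875] v=[-1.7500 4.3750 -4.3750 1.7500]
Step 7: x=[2.7813 7.8438 10.6563 15.7188] v=[1.9375 -3.3125 2.3125 -0.9375]
Max displacement = 3.0000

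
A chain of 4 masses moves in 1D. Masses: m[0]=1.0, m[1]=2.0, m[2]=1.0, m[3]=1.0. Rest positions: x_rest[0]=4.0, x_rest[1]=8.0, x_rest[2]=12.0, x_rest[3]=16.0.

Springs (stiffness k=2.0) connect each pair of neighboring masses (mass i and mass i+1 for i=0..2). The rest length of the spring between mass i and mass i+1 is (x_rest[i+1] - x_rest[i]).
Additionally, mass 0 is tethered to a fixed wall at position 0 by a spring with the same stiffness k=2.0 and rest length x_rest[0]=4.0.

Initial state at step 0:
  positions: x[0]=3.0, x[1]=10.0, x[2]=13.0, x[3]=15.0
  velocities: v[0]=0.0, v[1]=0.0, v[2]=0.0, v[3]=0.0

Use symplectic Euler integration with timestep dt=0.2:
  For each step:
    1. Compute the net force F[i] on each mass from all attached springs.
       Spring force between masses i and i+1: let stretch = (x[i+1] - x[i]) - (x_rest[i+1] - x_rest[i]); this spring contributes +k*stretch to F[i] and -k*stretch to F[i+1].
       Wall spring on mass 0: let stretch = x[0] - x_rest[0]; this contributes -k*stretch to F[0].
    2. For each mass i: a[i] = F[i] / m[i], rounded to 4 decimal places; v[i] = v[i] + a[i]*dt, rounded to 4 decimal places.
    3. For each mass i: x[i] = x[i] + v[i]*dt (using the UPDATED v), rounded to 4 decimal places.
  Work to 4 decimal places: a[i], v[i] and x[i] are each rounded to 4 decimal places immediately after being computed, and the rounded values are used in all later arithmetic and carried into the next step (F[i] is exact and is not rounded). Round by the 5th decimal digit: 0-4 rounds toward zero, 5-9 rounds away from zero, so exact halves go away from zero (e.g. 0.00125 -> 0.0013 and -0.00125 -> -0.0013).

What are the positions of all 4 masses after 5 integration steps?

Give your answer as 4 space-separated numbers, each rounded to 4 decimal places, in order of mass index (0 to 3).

Answer: 5.8773 8.2829 12.1995 16.7966

Derivation:
Step 0: x=[3.0000 10.0000 13.0000 15.0000] v=[0.0000 0.0000 0.0000 0.0000]
Step 1: x=[3.3200 9.8400 12.9200 15.1600] v=[1.6000 -0.8000 -0.4000 0.8000]
Step 2: x=[3.8960 9.5424 12.7728 15.4608] v=[2.8800 -1.4880 -0.7360 1.5040]
Step 3: x=[4.6120 9.1482 12.5822 15.8666] v=[3.5802 -1.9712 -0.9530 2.0288]
Step 4: x=[5.3220 8.7099 12.3796 16.3296] v=[3.5499 -2.1916 -1.0128 2.3150]
Step 5: x=[5.8773 8.2829 12.1995 16.7966] v=[2.7763 -2.1352 -0.9007 2.3350]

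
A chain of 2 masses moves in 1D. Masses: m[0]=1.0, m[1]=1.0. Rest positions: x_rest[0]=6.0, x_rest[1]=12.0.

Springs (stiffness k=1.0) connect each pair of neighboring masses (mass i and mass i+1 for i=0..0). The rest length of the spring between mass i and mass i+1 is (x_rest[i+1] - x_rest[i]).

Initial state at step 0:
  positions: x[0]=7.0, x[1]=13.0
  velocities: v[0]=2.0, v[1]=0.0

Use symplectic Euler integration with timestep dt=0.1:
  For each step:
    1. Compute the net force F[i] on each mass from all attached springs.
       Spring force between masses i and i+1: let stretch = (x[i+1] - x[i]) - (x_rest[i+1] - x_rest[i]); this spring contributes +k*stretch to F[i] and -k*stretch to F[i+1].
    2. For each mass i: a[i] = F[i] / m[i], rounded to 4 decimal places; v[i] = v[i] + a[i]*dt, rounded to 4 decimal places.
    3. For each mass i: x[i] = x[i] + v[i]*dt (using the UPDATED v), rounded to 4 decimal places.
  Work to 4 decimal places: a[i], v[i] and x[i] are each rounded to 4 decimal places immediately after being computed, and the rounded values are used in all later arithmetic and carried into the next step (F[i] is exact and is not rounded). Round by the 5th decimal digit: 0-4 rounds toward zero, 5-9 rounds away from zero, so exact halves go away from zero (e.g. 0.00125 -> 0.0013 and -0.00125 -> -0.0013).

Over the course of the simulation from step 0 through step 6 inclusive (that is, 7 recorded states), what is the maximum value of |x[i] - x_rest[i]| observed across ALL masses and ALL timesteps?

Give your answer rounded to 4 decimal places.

Step 0: x=[7.0000 13.0000] v=[2.0000 0.0000]
Step 1: x=[7.2000 13.0000] v=[2.0000 0.0000]
Step 2: x=[7.3980 13.0020] v=[1.9800 0.0200]
Step 3: x=[7.5920 13.0080] v=[1.9404 0.0596]
Step 4: x=[7.7802 13.0198] v=[1.8820 0.1180]
Step 5: x=[7.9608 13.0392] v=[1.8060 0.1940]
Step 6: x=[8.1322 13.0678] v=[1.7138 0.2862]
Max displacement = 2.1322

Answer: 2.1322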